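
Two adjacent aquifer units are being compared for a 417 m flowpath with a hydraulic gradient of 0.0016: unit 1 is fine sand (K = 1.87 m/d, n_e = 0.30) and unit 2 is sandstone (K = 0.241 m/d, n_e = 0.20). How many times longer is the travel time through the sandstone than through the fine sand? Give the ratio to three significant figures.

Unit 1 (fine sand): v = 1.87×0.0016/0.30 = 0.009973 m/d, t = 417/0.009973 = 41810 d
Unit 2 (sandstone): v = 0.241×0.0016/0.20 = 0.001928 m/d, t = 417/0.001928 = 216300 d
t(sandstone) / t(fine sand) = 216300/41810 = 5.17

5.17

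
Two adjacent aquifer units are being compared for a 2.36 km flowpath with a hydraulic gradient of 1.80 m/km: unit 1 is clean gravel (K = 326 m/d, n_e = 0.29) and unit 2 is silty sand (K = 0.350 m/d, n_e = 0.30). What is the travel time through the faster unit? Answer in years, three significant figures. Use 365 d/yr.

3.20 years

Unit 1 (clean gravel): v = 326×0.0018/0.29 = 2.023 m/d, t = 2360/2.023 = 1166 d
Unit 2 (silty sand): v = 0.350×0.0018/0.30 = 0.002100 m/d, t = 2360/0.002100 = 1.124e6 d
Faster: 1166 d / 365 = 3.20 yr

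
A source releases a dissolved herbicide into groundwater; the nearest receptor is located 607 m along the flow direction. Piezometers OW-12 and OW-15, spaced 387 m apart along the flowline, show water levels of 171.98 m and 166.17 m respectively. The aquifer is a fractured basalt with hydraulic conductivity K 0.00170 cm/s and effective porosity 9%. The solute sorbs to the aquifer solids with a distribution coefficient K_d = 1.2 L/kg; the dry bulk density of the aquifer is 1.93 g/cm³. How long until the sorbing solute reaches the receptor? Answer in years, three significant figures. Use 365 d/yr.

Hydraulic gradient i = (171.98 − 166.17) / 387 = 5.81 / 387 = 0.01501
K = 0.00170 cm/s × 864 = 1.469 m/d
q = Ki = 1.469 × 0.01501 = 0.02205 m/d
Average linear velocity = 0.02205 / 0.09 = 0.2450 m/d
Retardation R = 1 + ρ_b·K_d/n = 1 + 1.93×1.2/0.09 = 26.73
Contaminant velocity v_c = v/R = 0.2450/26.73 = 0.009165 m/d
t = L/v_c = 607/0.009165 = 66230 d
   = 66230/365 = 181 yr

181 years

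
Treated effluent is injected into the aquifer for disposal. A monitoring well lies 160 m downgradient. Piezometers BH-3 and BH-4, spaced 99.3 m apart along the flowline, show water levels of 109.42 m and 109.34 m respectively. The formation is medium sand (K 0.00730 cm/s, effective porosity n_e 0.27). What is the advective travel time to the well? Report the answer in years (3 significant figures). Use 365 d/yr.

Hydraulic gradient i = (109.42 − 109.34) / 99.3 = 0.08 / 99.3 = 8.056e-4
K = 0.00730 cm/s × 864 = 6.307 m/d
Darcy flux q = K·i = 6.307 × 8.056e-4 = 0.005081 m/d
v = Ki/n = 6.307·8.056e-4/0.27 = 0.01882 m/d
t = L / v = 160 / 0.01882 = 8502 d
   = 8502 / 365 = 23.3 yr

23.3 years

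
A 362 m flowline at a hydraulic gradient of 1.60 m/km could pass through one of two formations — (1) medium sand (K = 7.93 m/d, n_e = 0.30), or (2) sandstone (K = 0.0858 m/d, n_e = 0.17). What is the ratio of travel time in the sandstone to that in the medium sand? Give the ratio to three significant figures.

52.4

Unit 1 (medium sand): v = 7.93×0.0016/0.30 = 0.04229 m/d, t = 362/0.04229 = 8559 d
Unit 2 (sandstone): v = 0.0858×0.0016/0.17 = 8.075e-4 m/d, t = 362/8.075e-4 = 448300 d
t(sandstone) / t(medium sand) = 448300/8559 = 52.4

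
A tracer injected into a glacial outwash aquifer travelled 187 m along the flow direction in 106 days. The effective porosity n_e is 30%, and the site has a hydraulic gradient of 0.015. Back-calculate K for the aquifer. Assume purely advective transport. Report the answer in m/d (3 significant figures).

v = L / t = 187 / 106 = 1.764 m/d
K = v · n / i = 1.764 × 0.30 / 0.015 = 35.3 m/d

35.3 m/d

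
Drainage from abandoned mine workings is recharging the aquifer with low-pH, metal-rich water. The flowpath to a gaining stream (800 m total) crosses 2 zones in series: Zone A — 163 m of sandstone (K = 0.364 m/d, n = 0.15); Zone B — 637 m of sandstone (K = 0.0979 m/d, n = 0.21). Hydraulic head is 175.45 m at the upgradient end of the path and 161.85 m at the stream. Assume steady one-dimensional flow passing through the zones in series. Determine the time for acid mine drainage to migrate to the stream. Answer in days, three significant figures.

Total head drop ΔH = 175.45 − 161.85 = 13.60 m
Continuity: the same q passes through each zone, so ΔH = q·Σ(L_j/K_j) — the zones act as resistances in series.
Σ(L/K) = 163/0.364 + 637/0.0979 = 447.8 + 6507 = 6954 d
q = ΔH / Σ(L/K) = 13.60 / 6954 = 0.001956 m/d (same in every zone)
Zone A: v = q/n = 0.001956/0.15 = 0.01304 m/d → t_A = 163/0.01304 = 12500 d
Zone B: v = q/n = 0.001956/0.21 = 0.009312 m/d → t_B = 637/0.009312 = 68400 d
Total t = 12500 + 68400 = 80910 d

80900 days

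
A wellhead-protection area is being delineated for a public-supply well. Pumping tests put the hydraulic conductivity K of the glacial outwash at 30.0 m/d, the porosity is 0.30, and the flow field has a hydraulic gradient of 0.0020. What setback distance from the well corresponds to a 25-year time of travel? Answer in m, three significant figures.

1830 m

q = Ki = 30.0 × 0.0020 = 0.06000 m/d
Seepage velocity v = q / n = 0.06000 / 0.30 = 0.2000 m/d
T = 25 yr × 365 = 9125 d
L = v × T = 0.2000 × 9125 = 1825 m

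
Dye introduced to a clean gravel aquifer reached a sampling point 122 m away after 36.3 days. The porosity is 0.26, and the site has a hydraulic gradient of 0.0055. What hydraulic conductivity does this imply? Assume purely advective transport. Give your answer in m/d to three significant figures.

v = L / t = 122 / 36.3 = 3.361 m/d
K = v · n / i = 3.361 × 0.26 / 0.0055 = 159 m/d

159 m/d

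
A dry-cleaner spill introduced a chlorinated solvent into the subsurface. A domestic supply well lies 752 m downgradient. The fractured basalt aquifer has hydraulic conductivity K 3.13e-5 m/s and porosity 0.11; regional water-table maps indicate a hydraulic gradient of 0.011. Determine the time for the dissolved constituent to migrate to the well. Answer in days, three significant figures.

2780 days

K = 3.13e-5 m/s × 86400 s/d = 2.704 m/d
q = Ki = 2.704 × 0.011 = 0.02975 m/d
Seepage velocity v = q / n = 0.02975 / 0.11 = 0.2704 m/d
t = L / v = 752 / 0.2704 = 2781 d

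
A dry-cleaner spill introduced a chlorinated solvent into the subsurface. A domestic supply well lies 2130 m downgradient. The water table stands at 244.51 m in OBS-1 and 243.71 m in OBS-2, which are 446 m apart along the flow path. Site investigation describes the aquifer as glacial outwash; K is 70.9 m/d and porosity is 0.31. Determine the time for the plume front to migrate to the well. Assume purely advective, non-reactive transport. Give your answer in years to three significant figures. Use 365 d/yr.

Hydraulic gradient i = (244.51 − 243.71) / 446 = 0.80 / 446 = 0.001794
Darcy flux q = K·i = 70.9 × 0.001794 = 0.1272 m/d
Average linear velocity = 0.1272 / 0.31 = 0.4102 m/d
t = L / v = 2130 / 0.4102 = 5192 d
   = 5192 / 365 = 14.2 yr

14.2 years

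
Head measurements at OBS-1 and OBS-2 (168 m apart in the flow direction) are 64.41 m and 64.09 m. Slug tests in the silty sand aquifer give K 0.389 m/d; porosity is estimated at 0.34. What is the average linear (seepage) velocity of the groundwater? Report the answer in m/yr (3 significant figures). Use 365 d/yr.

0.795 m/yr

Hydraulic gradient i = (64.41 − 64.09) / 168 = 0.32 / 168 = 0.001905
Darcy flux q = K·i = 0.389 × 0.001905 = 7.410e-4 m/d
Seepage velocity v = q / n = 7.410e-4 / 0.34 = 0.002179 m/d
   = 0.002179 × 365 = 0.795 m/yr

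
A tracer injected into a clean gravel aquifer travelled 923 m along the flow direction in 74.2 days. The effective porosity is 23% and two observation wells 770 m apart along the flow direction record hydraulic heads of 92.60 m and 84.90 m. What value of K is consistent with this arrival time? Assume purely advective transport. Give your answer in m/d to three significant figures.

286 m/d

Hydraulic gradient i = (92.60 − 84.90) / 770 = 7.70 / 770 = 0.01000
v = L / t = 923 / 74.2 = 12.44 m/d
K = v · n / i = 12.44 × 0.23 / 0.01000 = 286 m/d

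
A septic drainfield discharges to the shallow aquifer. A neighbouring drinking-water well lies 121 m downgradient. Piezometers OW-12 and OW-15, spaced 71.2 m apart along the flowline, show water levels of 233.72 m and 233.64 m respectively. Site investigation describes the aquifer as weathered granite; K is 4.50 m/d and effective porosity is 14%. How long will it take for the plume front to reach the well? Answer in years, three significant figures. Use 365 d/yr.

Hydraulic gradient i = (233.72 − 233.64) / 71.2 = 0.08 / 71.2 = 0.001124
Darcy flux q = K·i = 4.50 × 0.001124 = 0.005056 m/d
Seepage velocity v = q / n = 0.005056 / 0.14 = 0.03612 m/d
t = L / v = 121 / 0.03612 = 3350 d
   = 3350 / 365 = 9.18 yr

9.18 years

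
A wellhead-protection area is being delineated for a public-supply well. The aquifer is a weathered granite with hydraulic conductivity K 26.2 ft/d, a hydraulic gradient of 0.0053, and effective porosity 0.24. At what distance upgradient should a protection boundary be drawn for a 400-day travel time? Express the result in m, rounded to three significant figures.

K = 26.2 ft/d × 0.3048 = 7.986 m/d
Darcy flux q = K·i = 7.986 × 0.0053 = 0.04232 m/d
v = Ki/n = 7.986·0.0053/0.24 = 0.1764 m/d
L = v × T = 0.1764 × 400 = 70.54 m

70.5 m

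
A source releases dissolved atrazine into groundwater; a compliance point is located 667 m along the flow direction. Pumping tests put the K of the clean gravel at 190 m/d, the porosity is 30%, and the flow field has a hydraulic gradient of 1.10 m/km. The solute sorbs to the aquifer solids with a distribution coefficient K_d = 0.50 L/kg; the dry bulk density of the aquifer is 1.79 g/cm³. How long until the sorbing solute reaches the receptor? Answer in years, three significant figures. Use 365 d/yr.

Specific discharge q = 190 × 0.0011 = 0.2090 m/d
Seepage velocity v = q / n = 0.2090 / 0.30 = 0.6967 m/d
Retardation R = 1 + ρ_b·K_d/n = 1 + 1.79×0.50/0.30 = 3.983
Contaminant velocity v_c = v/R = 0.6967/3.983 = 0.1749 m/d
t = L/v_c = 667/0.1749 = 3814 d
   = 3814/365 = 10.4 yr

10.4 years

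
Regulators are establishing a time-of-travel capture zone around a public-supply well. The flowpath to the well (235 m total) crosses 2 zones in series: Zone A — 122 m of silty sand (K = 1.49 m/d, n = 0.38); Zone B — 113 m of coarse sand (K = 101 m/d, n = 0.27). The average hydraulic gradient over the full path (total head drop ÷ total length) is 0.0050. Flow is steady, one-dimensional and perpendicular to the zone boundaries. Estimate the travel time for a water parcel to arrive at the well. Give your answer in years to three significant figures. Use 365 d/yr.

14.9 years

Continuity: the same q passes through each zone, so ΔH = q·Σ(L_j/K_j) — the zones act as resistances in series.
Σ(L/K) = 122/1.49 + 113/101 = 81.88 + 1.119 = 83.00 d
K_eq = L_total / Σ(L/K) = 235 / 83.00 = 2.831 m/d
q = K_eq · i = 2.831 × 0.0050 = 0.01416 m/d (same in every zone)
Zone A: v = q/n = 0.01416/0.38 = 0.03726 m/d → t_A = 122/0.03726 = 3275 d
Zone B: v = q/n = 0.01416/0.27 = 0.05243 m/d → t_B = 113/0.05243 = 2155 d
Total t = 3275 + 2155 = 5430 d
   = 5430 / 365 = 14.9 yr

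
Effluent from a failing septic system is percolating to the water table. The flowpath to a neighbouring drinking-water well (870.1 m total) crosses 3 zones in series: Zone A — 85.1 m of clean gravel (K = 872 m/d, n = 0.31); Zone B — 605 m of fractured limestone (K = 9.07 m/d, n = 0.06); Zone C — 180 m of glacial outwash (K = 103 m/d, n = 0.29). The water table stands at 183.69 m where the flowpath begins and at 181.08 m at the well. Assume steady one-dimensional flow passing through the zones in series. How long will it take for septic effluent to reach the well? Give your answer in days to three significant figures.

3020 days

Total head drop ΔH = 183.69 − 181.08 = 2.61 m
Continuity: the same q passes through each zone, so ΔH = q·Σ(L_j/K_j) — the zones act as resistances in series.
Σ(L/K) = 85.1/872 + 605/9.07 + 180/103 = 0.09759 + 66.70 + 1.748 = 68.55 d
q = ΔH / Σ(L/K) = 2.61 / 68.55 = 0.03808 m/d (same in every zone)
Zone A: v = q/n = 0.03808/0.31 = 0.1228 m/d → t_A = 85.1/0.1228 = 692.9 d
Zone B: v = q/n = 0.03808/0.06 = 0.6346 m/d → t_B = 605/0.6346 = 953.4 d
Zone C: v = q/n = 0.03808/0.29 = 0.1313 m/d → t_C = 180/0.1313 = 1371 d
Total t = 692.9 + 953.4 + 1371 = 3017 d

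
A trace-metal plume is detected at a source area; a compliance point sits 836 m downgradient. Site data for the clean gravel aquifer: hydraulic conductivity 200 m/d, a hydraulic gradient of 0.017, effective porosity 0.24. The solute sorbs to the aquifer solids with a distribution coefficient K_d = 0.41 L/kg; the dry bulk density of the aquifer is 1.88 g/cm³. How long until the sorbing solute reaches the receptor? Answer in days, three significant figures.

q = Ki = 200 × 0.017 = 3.400 m/d
Seepage velocity v = q / n = 3.400 / 0.24 = 14.17 m/d
Retardation R = 1 + ρ_b·K_d/n = 1 + 1.88×0.41/0.24 = 4.212
Contaminant velocity v_c = v/R = 14.17/4.212 = 3.364 m/d
t = L/v_c = 836/3.364 = 248.5 d

249 days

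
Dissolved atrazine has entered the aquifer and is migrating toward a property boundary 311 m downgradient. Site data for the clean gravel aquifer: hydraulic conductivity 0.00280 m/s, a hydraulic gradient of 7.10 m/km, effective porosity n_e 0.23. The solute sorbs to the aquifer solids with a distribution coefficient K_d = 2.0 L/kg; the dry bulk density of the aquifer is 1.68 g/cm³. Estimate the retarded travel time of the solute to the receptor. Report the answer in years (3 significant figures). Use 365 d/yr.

1.78 years

K = 0.00280 m/s × 86400 s/d = 241.9 m/d
Specific discharge q = 241.9 × 0.0071 = 1.718 m/d
Seepage velocity v = q / n = 1.718 / 0.23 = 7.468 m/d
Retardation R = 1 + ρ_b·K_d/n = 1 + 1.68×2.0/0.23 = 15.61
Contaminant velocity v_c = v/R = 7.468/15.61 = 0.4784 m/d
t = L/v_c = 311/0.4784 = 650.0 d
   = 650.0/365 = 1.78 yr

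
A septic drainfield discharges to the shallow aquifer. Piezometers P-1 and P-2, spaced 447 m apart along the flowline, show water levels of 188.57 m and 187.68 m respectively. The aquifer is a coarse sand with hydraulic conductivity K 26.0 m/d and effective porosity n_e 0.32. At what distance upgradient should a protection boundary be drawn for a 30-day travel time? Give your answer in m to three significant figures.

Hydraulic gradient i = (188.57 − 187.68) / 447 = 0.89 / 447 = 0.001991
Specific discharge q = 26.0 × 0.001991 = 0.05177 m/d
Seepage velocity v = q / n = 0.05177 / 0.32 = 0.1618 m/d
L = v × T = 0.1618 × 30 = 4.853 m

4.85 m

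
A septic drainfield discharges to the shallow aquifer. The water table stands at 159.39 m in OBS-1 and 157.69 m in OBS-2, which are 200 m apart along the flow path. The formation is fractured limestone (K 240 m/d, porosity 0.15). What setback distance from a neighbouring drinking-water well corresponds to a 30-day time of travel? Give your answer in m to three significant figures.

Hydraulic gradient i = (159.39 − 157.69) / 200 = 1.70 / 200 = 0.008500
Specific discharge q = 240 × 0.008500 = 2.040 m/d
v_s = q/n_e = 2.040/0.15 = 13.60 m/d
L = v × T = 13.60 × 30 = 408.0 m

408 m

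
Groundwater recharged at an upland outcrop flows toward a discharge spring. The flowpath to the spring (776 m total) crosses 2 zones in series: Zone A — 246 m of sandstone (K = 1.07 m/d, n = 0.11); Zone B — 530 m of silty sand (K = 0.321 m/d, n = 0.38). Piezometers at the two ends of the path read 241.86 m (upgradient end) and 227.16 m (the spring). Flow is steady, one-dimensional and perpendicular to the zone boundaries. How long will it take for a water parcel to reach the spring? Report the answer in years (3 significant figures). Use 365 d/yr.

Total head drop ΔH = 241.86 − 227.16 = 14.70 m
Steady 1-D flow in series ⇒ the Darcy flux q is identical in every zone and the zone head losses add (resistances L/K in series).
Σ(L/K) = 246/1.07 + 530/0.321 = 229.9 + 1651 = 1881 d
q = ΔH / Σ(L/K) = 14.70 / 1881 = 0.007815 m/d (same in every zone)
Zone A: v = q/n = 0.007815/0.11 = 0.07105 m/d → t_A = 246/0.07105 = 3463 d
Zone B: v = q/n = 0.007815/0.38 = 0.02057 m/d → t_B = 530/0.02057 = 25770 d
Total t = 3463 + 25770 = 29230 d
   = 29230 / 365 = 80.1 yr

80.1 years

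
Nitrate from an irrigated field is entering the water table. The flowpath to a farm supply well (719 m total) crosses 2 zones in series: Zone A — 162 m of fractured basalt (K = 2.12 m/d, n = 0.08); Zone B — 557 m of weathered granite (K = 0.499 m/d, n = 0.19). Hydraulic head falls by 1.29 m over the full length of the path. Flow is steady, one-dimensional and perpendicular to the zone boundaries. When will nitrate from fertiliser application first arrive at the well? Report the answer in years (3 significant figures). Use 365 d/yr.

Steady 1-D flow in series ⇒ the Darcy flux q is identical in every zone and the zone head losses add (resistances L/K in series).
Σ(L/K) = 162/2.12 + 557/0.499 = 76.42 + 1116 = 1193 d
q = ΔH / Σ(L/K) = 1.29 / 1193 = 0.001082 m/d (same in every zone)
Zone A: v = q/n = 0.001082/0.08 = 0.01352 m/d → t_A = 162/0.01352 = 11980 d
Zone B: v = q/n = 0.001082/0.19 = 0.005693 m/d → t_B = 557/0.005693 = 97840 d
Total t = 11980 + 97840 = 109800 d
   = 109800 / 365 = 301 yr

301 years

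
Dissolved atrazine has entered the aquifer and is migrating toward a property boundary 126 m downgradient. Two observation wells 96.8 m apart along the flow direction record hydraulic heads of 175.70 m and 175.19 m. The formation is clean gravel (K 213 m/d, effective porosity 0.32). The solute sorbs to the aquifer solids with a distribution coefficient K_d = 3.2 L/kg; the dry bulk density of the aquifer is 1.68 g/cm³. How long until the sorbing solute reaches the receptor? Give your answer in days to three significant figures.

Hydraulic gradient i = (175.70 − 175.19) / 96.8 = 0.51 / 96.8 = 0.005269
Specific discharge q = 213 × 0.005269 = 1.122 m/d
Average linear velocity = 1.122 / 0.32 = 3.507 m/d
Retardation R = 1 + ρ_b·K_d/n = 1 + 1.68×3.2/0.32 = 17.80
Contaminant velocity v_c = v/R = 3.507/17.80 = 0.1970 m/d
t = L/v_c = 126/0.1970 = 639.5 d

640 days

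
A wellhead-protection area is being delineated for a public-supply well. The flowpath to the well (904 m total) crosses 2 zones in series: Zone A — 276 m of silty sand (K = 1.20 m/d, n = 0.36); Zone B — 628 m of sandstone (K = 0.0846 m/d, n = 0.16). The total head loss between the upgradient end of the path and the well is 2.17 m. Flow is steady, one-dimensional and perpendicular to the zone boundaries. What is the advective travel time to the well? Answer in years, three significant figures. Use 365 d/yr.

Steady 1-D flow in series ⇒ the Darcy flux q is identical in every zone and the zone head losses add (resistances L/K in series).
Σ(L/K) = 276/1.20 + 628/0.0846 = 230.0 + 7423 = 7653 d
q = ΔH / Σ(L/K) = 2.17 / 7653 = 2.835e-4 m/d (same in every zone)
Zone A: v = q/n = 2.835e-4/0.36 = 7.876e-4 m/d → t_A = 276/7.876e-4 = 350400 d
Zone B: v = q/n = 2.835e-4/0.16 = 0.001772 m/d → t_B = 628/0.001772 = 354400 d
Total t = 350400 + 354400 = 704800 d
   = 704800 / 365 = 1930 yr

1930 years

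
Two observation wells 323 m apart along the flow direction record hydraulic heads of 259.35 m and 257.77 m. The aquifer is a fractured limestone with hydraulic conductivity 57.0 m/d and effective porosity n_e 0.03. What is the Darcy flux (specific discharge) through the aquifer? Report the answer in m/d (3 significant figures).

Hydraulic gradient i = (259.35 − 257.77) / 323 = 1.58 / 323 = 0.004892
q = Ki = 57.0 × 0.004892 = 0.2788 m/d

0.279 m/d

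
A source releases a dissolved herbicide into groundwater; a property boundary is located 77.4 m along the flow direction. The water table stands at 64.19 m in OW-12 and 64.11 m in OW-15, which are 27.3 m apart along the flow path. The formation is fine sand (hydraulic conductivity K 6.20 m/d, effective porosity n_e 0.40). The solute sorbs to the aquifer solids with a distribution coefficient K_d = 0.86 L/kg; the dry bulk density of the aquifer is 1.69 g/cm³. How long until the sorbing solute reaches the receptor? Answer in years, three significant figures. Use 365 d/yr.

Hydraulic gradient i = (64.19 − 64.11) / 27.3 = 0.08 / 27.3 = 0.002930
q = Ki = 6.20 × 0.002930 = 0.01817 m/d
Seepage velocity v = q / n = 0.01817 / 0.40 = 0.04542 m/d
Retardation R = 1 + ρ_b·K_d/n = 1 + 1.69×0.86/0.40 = 4.634
Contaminant velocity v_c = v/R = 0.04542/4.634 = 0.009803 m/d
t = L/v_c = 77.4/0.009803 = 7896 d
   = 7896/365 = 21.6 yr

21.6 years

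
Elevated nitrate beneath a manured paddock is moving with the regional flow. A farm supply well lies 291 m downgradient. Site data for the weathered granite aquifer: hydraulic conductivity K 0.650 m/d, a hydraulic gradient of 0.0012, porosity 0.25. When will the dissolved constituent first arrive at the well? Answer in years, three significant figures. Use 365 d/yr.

256 years

q = Ki = 0.650 × 0.0012 = 7.800e-4 m/d
v_s = q/n_e = 7.800e-4/0.25 = 0.003120 m/d
t = L / v = 291 / 0.003120 = 93270 d
   = 93270 / 365 = 256 yr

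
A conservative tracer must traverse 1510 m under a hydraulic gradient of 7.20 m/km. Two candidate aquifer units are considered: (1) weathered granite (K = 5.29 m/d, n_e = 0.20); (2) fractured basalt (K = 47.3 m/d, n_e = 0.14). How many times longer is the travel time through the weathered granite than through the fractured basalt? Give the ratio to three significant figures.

Unit 1 (weathered granite): v = 5.29×0.0072/0.20 = 0.1904 m/d, t = 1510/0.1904 = 7929 d
Unit 2 (fractured basalt): v = 47.3×0.0072/0.14 = 2.433 m/d, t = 1510/2.433 = 620.7 d
t(weathered granite) / t(fractured basalt) = 7929/620.7 = 12.8

12.8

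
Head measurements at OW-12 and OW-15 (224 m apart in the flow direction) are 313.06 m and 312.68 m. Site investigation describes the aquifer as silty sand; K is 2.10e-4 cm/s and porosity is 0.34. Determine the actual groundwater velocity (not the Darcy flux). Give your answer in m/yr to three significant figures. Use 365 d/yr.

Hydraulic gradient i = (313.06 − 312.68) / 224 = 0.38 / 224 = 0.001696
K = 2.10e-4 cm/s × 864 = 0.1814 m/d
q = Ki = 0.1814 × 0.001696 = 3.078e-4 m/d
v_s = q/n_e = 3.078e-4/0.34 = 9.053e-4 m/d
   = 9.053e-4 × 365 = 0.330 m/yr

0.330 m/yr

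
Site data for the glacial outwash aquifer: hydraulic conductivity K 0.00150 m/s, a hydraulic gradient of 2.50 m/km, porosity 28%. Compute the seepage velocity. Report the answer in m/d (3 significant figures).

1.16 m/d

K = 0.00150 m/s × 86400 s/d = 129.6 m/d
q = Ki = 129.6 × 0.0025 = 0.3240 m/d
v = Ki/n = 129.6·0.0025/0.28 = 1.157 m/d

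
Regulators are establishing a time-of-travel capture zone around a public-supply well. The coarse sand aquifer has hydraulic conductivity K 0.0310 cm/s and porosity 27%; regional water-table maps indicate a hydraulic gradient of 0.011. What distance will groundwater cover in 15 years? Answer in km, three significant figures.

K = 0.0310 cm/s × 864 = 26.78 m/d
Specific discharge q = 26.78 × 0.011 = 0.2946 m/d
v = Ki/n = 26.78·0.011/0.27 = 1.091 m/d
T = 15 yr × 365 = 5475 d
L = v × T = 1.091 × 5475 = 5974 m
   = 5.97 km

5.97 km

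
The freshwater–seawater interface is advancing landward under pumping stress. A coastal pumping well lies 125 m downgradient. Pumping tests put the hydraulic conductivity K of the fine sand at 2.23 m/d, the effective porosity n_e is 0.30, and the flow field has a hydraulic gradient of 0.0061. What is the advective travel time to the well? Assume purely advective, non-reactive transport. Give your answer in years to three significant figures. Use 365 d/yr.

Darcy flux q = K·i = 2.23 × 0.0061 = 0.01360 m/d
v = Ki/n = 2.23·0.0061/0.30 = 0.04534 m/d
t = L / v = 125 / 0.04534 = 2757 d
   = 2757 / 365 = 7.55 yr

7.55 years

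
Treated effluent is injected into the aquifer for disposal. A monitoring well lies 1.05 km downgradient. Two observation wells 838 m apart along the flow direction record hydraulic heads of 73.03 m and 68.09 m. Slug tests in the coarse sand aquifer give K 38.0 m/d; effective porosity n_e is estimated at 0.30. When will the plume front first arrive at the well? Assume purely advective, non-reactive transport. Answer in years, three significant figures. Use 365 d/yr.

3.85 years

Hydraulic gradient i = (73.03 − 68.09) / 838 = 4.94 / 838 = 0.005895
q = Ki = 38.0 × 0.005895 = 0.2240 m/d
v_s = q/n_e = 0.2240/0.30 = 0.7467 m/d
L = 1.05 km = 1050 m
t = L / v = 1050 / 0.7467 = 1406 d
   = 1406 / 365 = 3.85 yr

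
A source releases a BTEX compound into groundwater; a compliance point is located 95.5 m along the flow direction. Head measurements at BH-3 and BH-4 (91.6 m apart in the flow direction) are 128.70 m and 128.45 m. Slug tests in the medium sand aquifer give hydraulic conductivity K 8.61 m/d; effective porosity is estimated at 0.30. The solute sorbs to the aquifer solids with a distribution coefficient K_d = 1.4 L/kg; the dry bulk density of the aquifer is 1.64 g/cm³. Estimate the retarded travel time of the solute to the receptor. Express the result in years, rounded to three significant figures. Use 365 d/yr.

28.9 years

Hydraulic gradient i = (128.70 − 128.45) / 91.6 = 0.25 / 91.6 = 0.002729
Specific discharge q = 8.61 × 0.002729 = 0.02350 m/d
v_s = q/n_e = 0.02350/0.30 = 0.07833 m/d
Retardation R = 1 + ρ_b·K_d/n = 1 + 1.64×1.4/0.30 = 8.653
Contaminant velocity v_c = v/R = 0.07833/8.653 = 0.009052 m/d
t = L/v_c = 95.5/0.009052 = 10550 d
   = 10550/365 = 28.9 yr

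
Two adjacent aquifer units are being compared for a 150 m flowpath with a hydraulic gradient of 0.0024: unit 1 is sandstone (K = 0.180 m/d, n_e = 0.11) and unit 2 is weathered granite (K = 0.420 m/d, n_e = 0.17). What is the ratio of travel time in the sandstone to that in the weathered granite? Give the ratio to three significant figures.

Unit 1 (sandstone): v = 0.180×0.0024/0.11 = 0.003927 m/d, t = 150/0.003927 = 38190 d
Unit 2 (weathered granite): v = 0.420×0.0024/0.17 = 0.005929 m/d, t = 150/0.005929 = 25300 d
t(sandstone) / t(weathered granite) = 38190/25300 = 1.51

1.51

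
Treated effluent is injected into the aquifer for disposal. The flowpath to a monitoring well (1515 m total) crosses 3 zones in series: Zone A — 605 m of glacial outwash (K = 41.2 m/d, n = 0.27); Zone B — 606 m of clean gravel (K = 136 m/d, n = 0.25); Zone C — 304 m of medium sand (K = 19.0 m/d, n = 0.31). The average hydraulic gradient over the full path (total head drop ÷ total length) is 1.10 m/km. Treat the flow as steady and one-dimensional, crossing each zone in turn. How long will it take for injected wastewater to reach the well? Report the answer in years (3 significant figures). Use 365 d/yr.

Continuity: the same q passes through each zone, so ΔH = q·Σ(L_j/K_j) — the zones act as resistances in series.
Σ(L/K) = 605/41.2 + 606/136 + 304/19.0 = 14.68 + 4.456 + 16.00 = 35.14 d
K_eq = L_total / Σ(L/K) = 1515 / 35.14 = 43.11 m/d
q = K_eq · i = 43.11 × 0.0011 = 0.04742 m/d (same in every zone)
Zone A: v = q/n = 0.04742/0.27 = 0.1756 m/d → t_A = 605/0.1756 = 3444 d
Zone B: v = q/n = 0.04742/0.25 = 0.1897 m/d → t_B = 606/0.1897 = 3195 d
Zone C: v = q/n = 0.04742/0.31 = 0.1530 m/d → t_C = 304/0.1530 = 1987 d
Total t = 3444 + 3195 + 1987 = 8626 d
   = 8626 / 365 = 23.6 yr

23.6 years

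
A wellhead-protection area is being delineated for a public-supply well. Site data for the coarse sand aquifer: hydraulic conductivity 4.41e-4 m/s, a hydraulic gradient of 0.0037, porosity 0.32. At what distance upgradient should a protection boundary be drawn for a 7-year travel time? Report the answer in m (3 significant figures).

K = 4.41e-4 m/s × 86400 s/d = 38.10 m/d
q = Ki = 38.10 × 0.0037 = 0.1410 m/d
Average linear velocity = 0.1410 / 0.32 = 0.4406 m/d
T = 7 yr × 365 = 2555 d
L = v × T = 0.4406 × 2555 = 1126 m

1130 m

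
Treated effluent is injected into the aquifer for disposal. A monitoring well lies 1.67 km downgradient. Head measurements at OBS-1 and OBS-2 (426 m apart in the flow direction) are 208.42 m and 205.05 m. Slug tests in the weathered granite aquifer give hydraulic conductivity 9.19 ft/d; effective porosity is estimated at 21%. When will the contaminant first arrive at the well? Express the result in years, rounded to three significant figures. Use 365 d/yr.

Hydraulic gradient i = (208.42 − 205.05) / 426 = 3.37 / 426 = 0.007911
K = 9.19 ft/d × 0.3048 = 2.801 m/d
q = Ki = 2.801 × 0.007911 = 0.02216 m/d
v_s = q/n_e = 0.02216/0.21 = 0.1055 m/d
L = 1.67 km = 1670 m
t = L / v = 1670 / 0.1055 = 15830 d
   = 15830 / 365 = 43.4 yr

43.4 years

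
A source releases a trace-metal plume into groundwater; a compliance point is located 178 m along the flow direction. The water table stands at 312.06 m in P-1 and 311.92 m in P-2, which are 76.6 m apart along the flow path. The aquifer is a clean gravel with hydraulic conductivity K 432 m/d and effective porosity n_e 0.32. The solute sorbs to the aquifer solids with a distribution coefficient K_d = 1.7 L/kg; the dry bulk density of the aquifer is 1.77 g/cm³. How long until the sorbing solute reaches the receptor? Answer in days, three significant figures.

751 days

Hydraulic gradient i = (312.06 − 311.92) / 76.6 = 0.14 / 76.6 = 0.001828
q = Ki = 432 × 0.001828 = 0.7896 m/d
Average linear velocity = 0.7896 / 0.32 = 2.467 m/d
Retardation R = 1 + ρ_b·K_d/n = 1 + 1.77×1.7/0.32 = 10.40
Contaminant velocity v_c = v/R = 2.467/10.40 = 0.2372 m/d
t = L/v_c = 178/0.2372 = 750.5 d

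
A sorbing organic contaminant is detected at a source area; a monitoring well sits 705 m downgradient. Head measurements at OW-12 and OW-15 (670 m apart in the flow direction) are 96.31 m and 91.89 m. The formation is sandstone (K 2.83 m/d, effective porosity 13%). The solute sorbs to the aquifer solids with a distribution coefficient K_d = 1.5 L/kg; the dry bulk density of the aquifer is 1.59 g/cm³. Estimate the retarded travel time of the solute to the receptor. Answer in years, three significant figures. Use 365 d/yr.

Hydraulic gradient i = (96.31 − 91.89) / 670 = 4.42 / 670 = 0.006597
Specific discharge q = 2.83 × 0.006597 = 0.01867 m/d
v = Ki/n = 2.83·0.006597/0.13 = 0.1436 m/d
Retardation R = 1 + ρ_b·K_d/n = 1 + 1.59×1.5/0.13 = 19.35
Contaminant velocity v_c = v/R = 0.1436/19.35 = 0.007423 m/d
t = L/v_c = 705/0.007423 = 94970 d
   = 94970/365 = 260 yr

260 years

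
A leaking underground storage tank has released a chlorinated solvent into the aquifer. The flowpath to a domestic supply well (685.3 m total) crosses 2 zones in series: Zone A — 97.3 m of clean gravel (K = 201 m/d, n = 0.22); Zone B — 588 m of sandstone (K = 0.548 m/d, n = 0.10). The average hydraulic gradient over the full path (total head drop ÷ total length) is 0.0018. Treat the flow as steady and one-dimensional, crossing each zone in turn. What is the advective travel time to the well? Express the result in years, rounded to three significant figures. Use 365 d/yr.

191 years

For zones in series the flux q is common to all zones; the equivalent conductivity is the harmonic (thickness-weighted) mean, K_eq = L_total / Σ(L_j/K_j).
Σ(L/K) = 97.3/201 + 588/0.548 = 0.4841 + 1073 = 1073 d
K_eq = L_total / Σ(L/K) = 685.3 / 1073 = 0.6384 m/d
q = K_eq · i = 0.6384 × 0.0018 = 0.001149 m/d (same in every zone)
Zone A: v = q/n = 0.001149/0.22 = 0.005223 m/d → t_A = 97.3/0.005223 = 18630 d
Zone B: v = q/n = 0.001149/0.10 = 0.01149 m/d → t_B = 588/0.01149 = 51170 d
Total t = 18630 + 51170 = 69800 d
   = 69800 / 365 = 191 yr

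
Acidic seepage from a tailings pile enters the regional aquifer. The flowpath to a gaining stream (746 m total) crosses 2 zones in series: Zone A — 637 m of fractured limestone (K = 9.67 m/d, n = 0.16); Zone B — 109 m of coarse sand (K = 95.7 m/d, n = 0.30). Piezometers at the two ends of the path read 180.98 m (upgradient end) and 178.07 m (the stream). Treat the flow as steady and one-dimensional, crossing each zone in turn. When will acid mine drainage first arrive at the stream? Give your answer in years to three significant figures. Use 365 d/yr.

Total head drop ΔH = 180.98 − 178.07 = 2.91 m
Continuity: the same q passes through each zone, so ΔH = q·Σ(L_j/K_j) — the zones act as resistances in series.
Σ(L/K) = 637/9.67 + 109/95.7 = 65.87 + 1.139 = 67.01 d
q = ΔH / Σ(L/K) = 2.91 / 67.01 = 0.04342 m/d (same in every zone)
Zone A: v = q/n = 0.04342/0.16 = 0.2714 m/d → t_A = 637/0.2714 = 2347 d
Zone B: v = q/n = 0.04342/0.30 = 0.1447 m/d → t_B = 109/0.1447 = 753.0 d
Total t = 2347 + 753.0 = 3100 d
   = 3100 / 365 = 8.49 yr

8.49 years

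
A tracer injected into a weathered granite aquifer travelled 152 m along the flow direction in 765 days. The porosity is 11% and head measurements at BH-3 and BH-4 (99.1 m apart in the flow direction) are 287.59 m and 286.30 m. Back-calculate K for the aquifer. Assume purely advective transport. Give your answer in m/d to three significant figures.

1.68 m/d

Hydraulic gradient i = (287.59 − 286.30) / 99.1 = 1.29 / 99.1 = 0.01302
v = L / t = 152 / 765 = 0.1987 m/d
K = v · n / i = 0.1987 × 0.11 / 0.01302 = 1.68 m/d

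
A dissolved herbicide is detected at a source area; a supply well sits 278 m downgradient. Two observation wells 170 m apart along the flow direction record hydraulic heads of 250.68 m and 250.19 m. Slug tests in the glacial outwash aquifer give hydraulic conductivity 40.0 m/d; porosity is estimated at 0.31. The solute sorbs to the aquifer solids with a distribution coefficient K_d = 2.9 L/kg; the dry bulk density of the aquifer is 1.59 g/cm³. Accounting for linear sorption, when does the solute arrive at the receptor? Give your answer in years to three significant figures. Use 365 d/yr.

Hydraulic gradient i = (250.68 − 250.19) / 170 = 0.49 / 170 = 0.002882
Specific discharge q = 40.0 × 0.002882 = 0.1153 m/d
Average linear velocity = 0.1153 / 0.31 = 0.3719 m/d
Retardation R = 1 + ρ_b·K_d/n = 1 + 1.59×2.9/0.31 = 15.87
Contaminant velocity v_c = v/R = 0.3719/15.87 = 0.02343 m/d
t = L/v_c = 278/0.02343 = 11870 d
   = 11870/365 = 32.5 yr

32.5 years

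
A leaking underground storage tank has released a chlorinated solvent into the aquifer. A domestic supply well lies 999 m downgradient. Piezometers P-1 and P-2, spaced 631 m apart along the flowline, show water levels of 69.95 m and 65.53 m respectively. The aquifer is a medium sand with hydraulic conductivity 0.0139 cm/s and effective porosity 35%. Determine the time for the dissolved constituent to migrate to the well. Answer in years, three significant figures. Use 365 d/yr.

Hydraulic gradient i = (69.95 − 65.53) / 631 = 4.42 / 631 = 0.007005
K = 0.0139 cm/s × 864 = 12.01 m/d
Darcy flux q = K·i = 12.01 × 0.007005 = 0.08412 m/d
Average linear velocity = 0.08412 / 0.35 = 0.2404 m/d
t = L / v = 999 / 0.2404 = 4156 d
   = 4156 / 365 = 11.4 yr

11.4 years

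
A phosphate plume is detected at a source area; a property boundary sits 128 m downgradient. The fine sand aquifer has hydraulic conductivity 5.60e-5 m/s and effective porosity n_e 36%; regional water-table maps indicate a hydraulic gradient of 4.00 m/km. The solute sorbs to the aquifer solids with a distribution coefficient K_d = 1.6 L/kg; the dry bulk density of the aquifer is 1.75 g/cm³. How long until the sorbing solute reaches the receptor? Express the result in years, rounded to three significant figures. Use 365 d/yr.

57.3 years

K = 5.60e-5 m/s × 86400 s/d = 4.838 m/d
Specific discharge q = 4.838 × 0.0040 = 0.01935 m/d
Average linear velocity = 0.01935 / 0.36 = 0.05376 m/d
Retardation R = 1 + ρ_b·K_d/n = 1 + 1.75×1.6/0.36 = 8.778
Contaminant velocity v_c = v/R = 0.05376/8.778 = 0.006125 m/d
t = L/v_c = 128/0.006125 = 20900 d
   = 20900/365 = 57.3 yr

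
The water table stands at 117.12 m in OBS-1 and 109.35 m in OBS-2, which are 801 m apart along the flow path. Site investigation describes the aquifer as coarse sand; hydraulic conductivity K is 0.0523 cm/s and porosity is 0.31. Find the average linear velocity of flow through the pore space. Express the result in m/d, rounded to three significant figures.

Hydraulic gradient i = (117.12 − 109.35) / 801 = 7.77 / 801 = 0.009700
K = 0.0523 cm/s × 864 = 45.19 m/d
Darcy flux q = K·i = 45.19 × 0.009700 = 0.4383 m/d
v_s = q/n_e = 0.4383/0.31 = 1.414 m/d

1.41 m/d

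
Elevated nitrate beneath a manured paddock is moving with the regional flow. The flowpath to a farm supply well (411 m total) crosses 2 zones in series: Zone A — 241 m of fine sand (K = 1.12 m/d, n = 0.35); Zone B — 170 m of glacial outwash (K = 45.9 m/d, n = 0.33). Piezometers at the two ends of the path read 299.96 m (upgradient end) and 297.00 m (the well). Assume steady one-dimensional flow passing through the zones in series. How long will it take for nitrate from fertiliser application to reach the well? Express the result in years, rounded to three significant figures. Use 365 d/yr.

28.5 years

Total head drop ΔH = 299.96 − 297.00 = 2.96 m
Continuity: the same q passes through each zone, so ΔH = q·Σ(L_j/K_j) — the zones act as resistances in series.
Σ(L/K) = 241/1.12 + 170/45.9 = 215.2 + 3.704 = 218.9 d
q = ΔH / Σ(L/K) = 2.96 / 218.9 = 0.01352 m/d (same in every zone)
Zone A: v = q/n = 0.01352/0.35 = 0.03864 m/d → t_A = 241/0.03864 = 6237 d
Zone B: v = q/n = 0.01352/0.33 = 0.04098 m/d → t_B = 170/0.04098 = 4148 d
Total t = 6237 + 4148 = 10390 d
   = 10390 / 365 = 28.5 yr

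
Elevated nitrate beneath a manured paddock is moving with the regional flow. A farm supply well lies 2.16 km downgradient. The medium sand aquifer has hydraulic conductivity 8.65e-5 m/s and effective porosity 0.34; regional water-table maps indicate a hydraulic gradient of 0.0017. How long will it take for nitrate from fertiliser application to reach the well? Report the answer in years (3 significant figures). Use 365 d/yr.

158 years

K = 8.65e-5 m/s × 86400 s/d = 7.474 m/d
Specific discharge q = 7.474 × 0.0017 = 0.01271 m/d
v = Ki/n = 7.474·0.0017/0.34 = 0.03737 m/d
L = 2.16 km = 2160 m
t = L / v = 2160 / 0.03737 = 57800 d
   = 57800 / 365 = 158 yr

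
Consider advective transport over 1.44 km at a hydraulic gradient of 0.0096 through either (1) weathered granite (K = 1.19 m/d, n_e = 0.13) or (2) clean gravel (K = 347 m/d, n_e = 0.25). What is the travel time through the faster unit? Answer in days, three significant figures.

Unit 1 (weathered granite): v = 1.19×0.0096/0.13 = 0.08788 m/d, t = 1440/0.08788 = 16390 d
Unit 2 (clean gravel): v = 347×0.0096/0.25 = 13.32 m/d, t = 1440/13.32 = 108.1 d
Faster unit: t = 108 d

108 days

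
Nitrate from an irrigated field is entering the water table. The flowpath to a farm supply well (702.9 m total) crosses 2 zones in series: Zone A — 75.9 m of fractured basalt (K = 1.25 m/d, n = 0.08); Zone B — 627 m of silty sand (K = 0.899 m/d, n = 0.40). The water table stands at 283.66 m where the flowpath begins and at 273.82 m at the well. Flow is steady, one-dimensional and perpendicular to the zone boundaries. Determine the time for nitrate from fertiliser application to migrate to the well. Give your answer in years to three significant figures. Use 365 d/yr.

Total head drop ΔH = 283.66 − 273.82 = 9.84 m
Continuity: the same q passes through each zone, so ΔH = q·Σ(L_j/K_j) — the zones act as resistances in series.
Σ(L/K) = 75.9/1.25 + 627/0.899 = 60.72 + 697.4 = 758.2 d
q = ΔH / Σ(L/K) = 9.84 / 758.2 = 0.01298 m/d (same in every zone)
Zone A: v = q/n = 0.01298/0.08 = 0.1622 m/d → t_A = 75.9/0.1622 = 467.8 d
Zone B: v = q/n = 0.01298/0.40 = 0.03245 m/d → t_B = 627/0.03245 = 19320 d
Total t = 467.8 + 19320 = 19790 d
   = 19790 / 365 = 54.2 yr

54.2 years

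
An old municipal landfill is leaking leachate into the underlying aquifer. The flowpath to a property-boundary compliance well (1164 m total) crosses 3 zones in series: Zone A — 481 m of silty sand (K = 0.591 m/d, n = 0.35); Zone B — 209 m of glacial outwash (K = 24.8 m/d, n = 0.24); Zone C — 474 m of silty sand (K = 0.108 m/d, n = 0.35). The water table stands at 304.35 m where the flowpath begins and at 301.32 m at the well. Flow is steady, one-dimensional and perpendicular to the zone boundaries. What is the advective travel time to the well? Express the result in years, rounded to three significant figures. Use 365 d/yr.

Total head drop ΔH = 304.35 − 301.32 = 3.03 m
Steady 1-D flow in series ⇒ the Darcy flux q is identical in every zone and the zone head losses add (resistances L/K in series).
Σ(L/K) = 481/0.591 + 209/24.8 + 474/0.108 = 813.9 + 8.427 + 4389 = 5211 d
q = ΔH / Σ(L/K) = 3.03 / 5211 = 5.814e-4 m/d (same in every zone)
Zone A: v = q/n = 5.814e-4/0.35 = 0.001661 m/d → t_A = 481/0.001661 = 289500 d
Zone B: v = q/n = 5.814e-4/0.24 = 0.002423 m/d → t_B = 209/0.002423 = 86270 d
Zone C: v = q/n = 5.814e-4/0.35 = 0.001661 m/d → t_C = 474/0.001661 = 285300 d
Total t = 289500 + 86270 + 285300 = 661100 d
   = 661100 / 365 = 1810 yr

1810 years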